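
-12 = -12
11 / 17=0.65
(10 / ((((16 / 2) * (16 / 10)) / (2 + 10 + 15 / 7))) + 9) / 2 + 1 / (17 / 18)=84411 / 7616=11.08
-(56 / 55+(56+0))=-3136 / 55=-57.02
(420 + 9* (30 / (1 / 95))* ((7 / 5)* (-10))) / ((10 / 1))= -35868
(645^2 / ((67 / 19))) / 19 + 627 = 458034 / 67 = 6836.33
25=25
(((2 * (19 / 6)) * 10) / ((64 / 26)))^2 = 1525225 / 2304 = 661.99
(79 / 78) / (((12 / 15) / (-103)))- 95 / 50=-206389 / 1560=-132.30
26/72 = 13/36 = 0.36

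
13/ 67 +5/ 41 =868/ 2747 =0.32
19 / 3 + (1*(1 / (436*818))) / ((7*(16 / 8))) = 94868371 / 14979216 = 6.33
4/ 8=1/ 2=0.50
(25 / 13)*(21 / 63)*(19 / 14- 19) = -475 / 42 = -11.31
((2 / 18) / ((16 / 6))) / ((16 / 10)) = 0.03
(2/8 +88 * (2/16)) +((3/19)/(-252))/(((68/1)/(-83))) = 11.25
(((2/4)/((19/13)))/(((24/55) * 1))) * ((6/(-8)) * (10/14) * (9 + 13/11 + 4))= -12675/2128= -5.96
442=442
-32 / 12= -8 / 3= -2.67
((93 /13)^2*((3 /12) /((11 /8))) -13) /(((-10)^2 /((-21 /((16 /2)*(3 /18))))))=432747 /743600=0.58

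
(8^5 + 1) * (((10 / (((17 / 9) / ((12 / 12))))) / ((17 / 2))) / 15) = 393228 / 289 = 1360.65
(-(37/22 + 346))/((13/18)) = -68841/143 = -481.41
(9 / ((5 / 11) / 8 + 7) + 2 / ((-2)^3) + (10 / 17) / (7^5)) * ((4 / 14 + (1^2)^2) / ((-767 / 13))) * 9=-2183253399 / 10856179124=-0.20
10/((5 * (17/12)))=24/17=1.41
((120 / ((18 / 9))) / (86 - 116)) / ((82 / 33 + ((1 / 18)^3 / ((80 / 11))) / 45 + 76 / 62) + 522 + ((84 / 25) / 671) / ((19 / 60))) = -1508673081600 / 396574685629139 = -0.00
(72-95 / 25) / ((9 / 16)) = 5456 / 45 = 121.24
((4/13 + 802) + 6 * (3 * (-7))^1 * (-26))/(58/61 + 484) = 231007/27469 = 8.41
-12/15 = -4/5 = -0.80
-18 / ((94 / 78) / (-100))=70200 / 47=1493.62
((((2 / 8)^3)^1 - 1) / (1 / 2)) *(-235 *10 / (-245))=-2115 / 112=-18.88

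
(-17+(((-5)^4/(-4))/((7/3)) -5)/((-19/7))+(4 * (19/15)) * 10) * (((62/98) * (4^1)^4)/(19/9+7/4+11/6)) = 326669568/190855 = 1711.61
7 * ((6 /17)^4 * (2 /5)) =18144 /417605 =0.04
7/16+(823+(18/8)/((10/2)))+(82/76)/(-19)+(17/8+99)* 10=52997131/28880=1835.08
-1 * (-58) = 58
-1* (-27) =27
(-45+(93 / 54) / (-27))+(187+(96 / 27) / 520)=141.94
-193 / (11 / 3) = -579 / 11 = -52.64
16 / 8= 2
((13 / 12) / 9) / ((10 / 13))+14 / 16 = 557 / 540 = 1.03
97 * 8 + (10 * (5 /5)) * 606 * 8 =49256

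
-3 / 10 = -0.30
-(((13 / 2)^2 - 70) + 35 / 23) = 26.23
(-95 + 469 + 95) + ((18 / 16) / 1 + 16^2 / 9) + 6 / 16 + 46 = 9809 / 18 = 544.94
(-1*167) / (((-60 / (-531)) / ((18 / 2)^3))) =-21548511 / 20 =-1077425.55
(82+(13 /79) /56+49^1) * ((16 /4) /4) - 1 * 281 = -663587 /4424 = -150.00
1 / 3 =0.33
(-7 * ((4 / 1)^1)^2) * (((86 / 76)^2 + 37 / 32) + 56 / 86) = -10737041 / 31046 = -345.84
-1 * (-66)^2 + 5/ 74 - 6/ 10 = -1611917/ 370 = -4356.53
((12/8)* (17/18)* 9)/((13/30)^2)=11475/169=67.90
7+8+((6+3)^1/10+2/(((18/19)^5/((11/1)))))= 211295773/4723920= 44.73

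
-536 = -536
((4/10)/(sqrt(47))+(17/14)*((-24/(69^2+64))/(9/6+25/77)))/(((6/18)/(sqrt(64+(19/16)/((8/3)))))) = -1683*sqrt(16498)/2711650+3*sqrt(775406)/1880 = 1.33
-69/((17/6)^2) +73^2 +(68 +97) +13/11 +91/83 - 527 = 4960.68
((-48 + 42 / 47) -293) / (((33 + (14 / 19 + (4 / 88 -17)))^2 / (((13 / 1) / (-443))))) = 315726268 / 8909618215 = 0.04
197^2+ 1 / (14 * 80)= 43466081 / 1120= 38809.00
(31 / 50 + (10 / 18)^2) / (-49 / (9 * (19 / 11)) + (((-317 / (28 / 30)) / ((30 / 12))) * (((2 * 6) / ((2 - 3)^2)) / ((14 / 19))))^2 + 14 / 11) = 1887303649 / 9948827003553450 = 0.00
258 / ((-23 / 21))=-235.57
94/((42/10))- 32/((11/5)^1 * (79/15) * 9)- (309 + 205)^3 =-2478154378426/18249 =-135796721.93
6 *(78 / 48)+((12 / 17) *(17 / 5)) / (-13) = 2487 / 260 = 9.57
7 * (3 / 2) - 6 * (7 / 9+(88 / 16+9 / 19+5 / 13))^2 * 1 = -486005213 / 1647243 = -295.04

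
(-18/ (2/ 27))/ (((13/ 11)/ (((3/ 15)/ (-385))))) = 243/ 2275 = 0.11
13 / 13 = 1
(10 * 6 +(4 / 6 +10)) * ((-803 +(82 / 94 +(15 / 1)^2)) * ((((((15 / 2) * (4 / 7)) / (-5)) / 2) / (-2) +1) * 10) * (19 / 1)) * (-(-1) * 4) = -5306890000 / 141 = -37637517.73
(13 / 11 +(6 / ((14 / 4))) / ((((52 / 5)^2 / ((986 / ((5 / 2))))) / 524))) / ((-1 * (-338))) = 42640159 / 4398394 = 9.69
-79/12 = -6.58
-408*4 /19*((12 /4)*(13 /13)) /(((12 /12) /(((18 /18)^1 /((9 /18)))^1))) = -9792 /19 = -515.37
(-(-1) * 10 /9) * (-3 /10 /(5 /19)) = -19 /15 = -1.27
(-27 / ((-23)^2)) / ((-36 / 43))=129 / 2116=0.06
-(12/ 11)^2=-1.19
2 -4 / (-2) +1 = 5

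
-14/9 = -1.56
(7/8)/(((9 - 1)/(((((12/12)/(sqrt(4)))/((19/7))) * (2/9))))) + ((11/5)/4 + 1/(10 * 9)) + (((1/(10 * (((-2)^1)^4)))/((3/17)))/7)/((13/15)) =2845429/4979520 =0.57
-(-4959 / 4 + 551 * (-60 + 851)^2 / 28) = -24622537 / 2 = -12311268.50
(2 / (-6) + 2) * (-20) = -100 / 3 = -33.33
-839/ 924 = -0.91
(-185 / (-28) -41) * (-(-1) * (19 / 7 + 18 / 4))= -97263 / 392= -248.12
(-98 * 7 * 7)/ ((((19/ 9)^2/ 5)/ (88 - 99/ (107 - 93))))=-157390695/ 361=-435985.30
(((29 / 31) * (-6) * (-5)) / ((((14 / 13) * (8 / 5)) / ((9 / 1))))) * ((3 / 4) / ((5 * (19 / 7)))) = 152685 / 18848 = 8.10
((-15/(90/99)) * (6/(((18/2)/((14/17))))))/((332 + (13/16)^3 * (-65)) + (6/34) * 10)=-630784/20813019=-0.03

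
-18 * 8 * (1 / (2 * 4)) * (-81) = 1458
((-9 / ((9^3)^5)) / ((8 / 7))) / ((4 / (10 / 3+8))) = -119 / 1098086037838128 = -0.00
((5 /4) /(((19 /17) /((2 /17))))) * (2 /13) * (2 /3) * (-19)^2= 4.87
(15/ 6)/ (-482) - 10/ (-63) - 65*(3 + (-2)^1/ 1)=-3938255/ 60732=-64.85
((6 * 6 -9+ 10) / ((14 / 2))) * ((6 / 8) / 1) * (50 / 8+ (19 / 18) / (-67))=556369 / 22512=24.71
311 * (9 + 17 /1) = 8086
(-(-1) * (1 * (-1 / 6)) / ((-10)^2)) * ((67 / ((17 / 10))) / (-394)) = 0.00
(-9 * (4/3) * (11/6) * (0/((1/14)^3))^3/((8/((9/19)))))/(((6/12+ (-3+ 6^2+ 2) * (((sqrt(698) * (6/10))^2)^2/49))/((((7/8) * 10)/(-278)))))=0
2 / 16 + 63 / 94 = 299 / 376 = 0.80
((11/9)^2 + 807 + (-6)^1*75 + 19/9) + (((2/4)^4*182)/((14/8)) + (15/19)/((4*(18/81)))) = 4530731/12312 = 367.99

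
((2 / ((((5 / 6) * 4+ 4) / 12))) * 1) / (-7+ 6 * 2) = 36 / 55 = 0.65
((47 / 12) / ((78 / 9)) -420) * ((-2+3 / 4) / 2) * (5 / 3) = 1090825 / 2496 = 437.03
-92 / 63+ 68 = 66.54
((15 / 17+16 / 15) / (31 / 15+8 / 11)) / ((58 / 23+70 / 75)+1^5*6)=269445 / 3652042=0.07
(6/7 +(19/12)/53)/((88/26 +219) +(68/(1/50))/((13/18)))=51337/285333132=0.00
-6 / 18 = -1 / 3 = -0.33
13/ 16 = 0.81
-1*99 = -99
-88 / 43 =-2.05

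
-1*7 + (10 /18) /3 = -184 /27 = -6.81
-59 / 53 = -1.11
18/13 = 1.38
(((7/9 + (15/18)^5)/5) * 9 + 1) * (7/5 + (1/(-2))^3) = 229381/57600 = 3.98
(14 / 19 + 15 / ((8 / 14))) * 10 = 10255 / 38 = 269.87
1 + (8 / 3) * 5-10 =4.33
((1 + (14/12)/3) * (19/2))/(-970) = -95/6984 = -0.01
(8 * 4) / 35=32 / 35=0.91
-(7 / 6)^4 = -2401 / 1296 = -1.85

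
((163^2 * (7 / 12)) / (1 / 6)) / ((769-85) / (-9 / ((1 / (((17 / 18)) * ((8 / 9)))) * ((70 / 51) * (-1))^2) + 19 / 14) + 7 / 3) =-172725069 / 474466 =-364.04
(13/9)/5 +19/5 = 184/45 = 4.09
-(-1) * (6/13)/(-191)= -6/2483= -0.00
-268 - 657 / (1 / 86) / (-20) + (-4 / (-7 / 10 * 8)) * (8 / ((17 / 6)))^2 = 51845333 / 20230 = 2562.79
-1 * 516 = -516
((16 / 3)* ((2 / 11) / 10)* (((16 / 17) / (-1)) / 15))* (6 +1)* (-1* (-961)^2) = 1654949632 / 42075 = 39333.32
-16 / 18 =-8 / 9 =-0.89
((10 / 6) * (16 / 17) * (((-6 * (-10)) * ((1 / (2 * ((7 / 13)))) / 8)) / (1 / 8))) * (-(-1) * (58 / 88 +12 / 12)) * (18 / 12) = 284700 / 1309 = 217.49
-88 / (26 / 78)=-264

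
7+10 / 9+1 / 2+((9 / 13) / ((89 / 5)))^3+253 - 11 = 6986714644573 / 27878704074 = 250.61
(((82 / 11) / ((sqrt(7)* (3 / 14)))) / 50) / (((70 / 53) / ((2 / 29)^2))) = 8692* sqrt(7) / 24283875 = 0.00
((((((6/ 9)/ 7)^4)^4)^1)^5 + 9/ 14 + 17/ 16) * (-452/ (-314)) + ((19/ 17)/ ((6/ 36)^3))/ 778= 137609802002594914500221229184573708944447456398300032104280523121034338896521296790631123046219763990063070982413/ 49765886050798459973639130907819756655672168545932638526801852524283626564405959046034718319608482613791258622728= 2.77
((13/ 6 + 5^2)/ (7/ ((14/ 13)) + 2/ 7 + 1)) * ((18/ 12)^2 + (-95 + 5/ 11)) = -4633601/ 14388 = -322.05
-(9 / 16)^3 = -729 / 4096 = -0.18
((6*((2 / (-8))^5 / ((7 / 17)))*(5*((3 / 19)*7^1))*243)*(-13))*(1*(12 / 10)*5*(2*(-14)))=-50749335 / 1216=-41734.65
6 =6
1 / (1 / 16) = 16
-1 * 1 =-1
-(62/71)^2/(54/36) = -7688/15123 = -0.51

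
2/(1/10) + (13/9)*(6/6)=193/9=21.44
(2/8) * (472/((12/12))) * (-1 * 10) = -1180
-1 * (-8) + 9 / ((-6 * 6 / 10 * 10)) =31 / 4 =7.75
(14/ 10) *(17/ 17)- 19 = -88/ 5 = -17.60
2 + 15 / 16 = 47 / 16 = 2.94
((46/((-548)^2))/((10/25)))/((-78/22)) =-0.00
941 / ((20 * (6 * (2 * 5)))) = 941 / 1200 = 0.78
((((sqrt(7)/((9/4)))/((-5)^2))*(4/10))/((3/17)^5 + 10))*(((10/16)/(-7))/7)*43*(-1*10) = 122107702*sqrt(7)/31308382665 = 0.01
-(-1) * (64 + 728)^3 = 496793088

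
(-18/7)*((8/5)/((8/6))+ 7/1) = -738/35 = -21.09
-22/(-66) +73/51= 30/17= 1.76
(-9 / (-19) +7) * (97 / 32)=6887 / 304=22.65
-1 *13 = -13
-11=-11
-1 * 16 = -16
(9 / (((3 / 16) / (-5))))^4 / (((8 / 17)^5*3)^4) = 2540144629154732826501000625 / 17592186044416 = 144390505122074.32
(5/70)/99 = 1/1386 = 0.00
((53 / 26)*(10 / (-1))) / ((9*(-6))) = 265 / 702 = 0.38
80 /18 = 40 /9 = 4.44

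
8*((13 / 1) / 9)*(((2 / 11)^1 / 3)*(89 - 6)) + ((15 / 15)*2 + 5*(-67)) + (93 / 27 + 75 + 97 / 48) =-194.41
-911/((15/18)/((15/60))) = -2733/10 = -273.30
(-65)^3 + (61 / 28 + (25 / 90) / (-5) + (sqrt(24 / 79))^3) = -69204965 / 252 + 48 * sqrt(474) / 6241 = -274622.71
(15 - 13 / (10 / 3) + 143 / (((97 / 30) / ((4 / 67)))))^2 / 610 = 797429354121 / 2576457061000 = 0.31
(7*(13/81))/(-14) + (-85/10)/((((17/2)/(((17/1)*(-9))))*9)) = 2741/162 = 16.92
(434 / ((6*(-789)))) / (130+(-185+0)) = 217 / 130185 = 0.00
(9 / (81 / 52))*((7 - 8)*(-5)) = 260 / 9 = 28.89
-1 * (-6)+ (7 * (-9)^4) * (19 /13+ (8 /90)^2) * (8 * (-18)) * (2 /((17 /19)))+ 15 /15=-120018765517 /5525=-21722853.49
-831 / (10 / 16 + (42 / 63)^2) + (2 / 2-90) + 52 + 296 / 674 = -21112101 / 25949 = -813.60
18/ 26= 9/ 13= 0.69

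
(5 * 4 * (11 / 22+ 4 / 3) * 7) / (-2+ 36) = 385 / 51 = 7.55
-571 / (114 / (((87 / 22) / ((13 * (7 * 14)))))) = -16559 / 1065064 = -0.02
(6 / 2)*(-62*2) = -372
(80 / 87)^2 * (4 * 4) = 102400 / 7569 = 13.53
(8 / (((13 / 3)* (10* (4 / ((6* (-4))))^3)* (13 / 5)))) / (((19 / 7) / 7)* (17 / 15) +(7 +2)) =-952560 / 586261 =-1.62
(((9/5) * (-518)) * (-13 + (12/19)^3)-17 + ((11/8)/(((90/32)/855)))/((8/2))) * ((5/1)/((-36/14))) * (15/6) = -28744900135/493848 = -58205.97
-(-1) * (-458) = -458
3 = 3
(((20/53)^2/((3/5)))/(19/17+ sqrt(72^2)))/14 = 17000/73323327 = 0.00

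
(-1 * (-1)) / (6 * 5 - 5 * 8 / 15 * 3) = 1 / 22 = 0.05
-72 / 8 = -9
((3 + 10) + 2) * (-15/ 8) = -225/ 8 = -28.12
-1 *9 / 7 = -9 / 7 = -1.29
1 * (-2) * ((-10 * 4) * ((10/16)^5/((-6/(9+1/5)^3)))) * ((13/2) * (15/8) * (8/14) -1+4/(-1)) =-83648125/43008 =-1944.94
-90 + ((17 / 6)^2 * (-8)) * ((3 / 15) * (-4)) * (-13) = -34106 / 45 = -757.91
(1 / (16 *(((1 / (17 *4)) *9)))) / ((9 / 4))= 0.21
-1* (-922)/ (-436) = -461/ 218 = -2.11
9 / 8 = 1.12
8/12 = 2/3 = 0.67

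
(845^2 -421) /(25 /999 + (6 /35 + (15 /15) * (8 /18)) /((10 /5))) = 12475581930 /5821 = 2143202.53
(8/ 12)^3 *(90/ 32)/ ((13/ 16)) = 40/ 39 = 1.03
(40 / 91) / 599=40 / 54509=0.00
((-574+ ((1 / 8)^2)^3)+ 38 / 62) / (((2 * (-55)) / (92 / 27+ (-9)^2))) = 10619250207751 / 24135598080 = 439.98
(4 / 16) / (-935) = -1 / 3740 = -0.00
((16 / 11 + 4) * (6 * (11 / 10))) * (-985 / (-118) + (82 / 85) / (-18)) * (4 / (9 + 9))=2994748 / 45135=66.35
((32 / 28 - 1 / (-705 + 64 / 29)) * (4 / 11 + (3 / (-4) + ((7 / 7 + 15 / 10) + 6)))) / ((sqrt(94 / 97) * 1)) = 756891 * sqrt(9118) / 7663256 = 9.43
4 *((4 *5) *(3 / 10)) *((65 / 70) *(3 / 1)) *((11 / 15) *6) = 10296 / 35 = 294.17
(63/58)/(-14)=-9/116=-0.08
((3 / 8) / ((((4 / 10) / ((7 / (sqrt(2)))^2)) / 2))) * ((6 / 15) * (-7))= -1029 / 8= -128.62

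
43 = 43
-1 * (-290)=290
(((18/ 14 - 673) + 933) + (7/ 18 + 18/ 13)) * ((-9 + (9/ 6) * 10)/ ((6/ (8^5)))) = 7059718144/ 819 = 8619924.47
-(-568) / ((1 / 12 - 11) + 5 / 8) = -13632 / 247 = -55.19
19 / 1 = 19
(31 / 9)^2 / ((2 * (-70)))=-961 / 11340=-0.08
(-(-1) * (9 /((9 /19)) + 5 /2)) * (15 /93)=215 /62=3.47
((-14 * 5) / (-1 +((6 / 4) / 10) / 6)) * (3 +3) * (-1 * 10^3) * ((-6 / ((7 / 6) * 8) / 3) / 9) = 400000 / 39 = 10256.41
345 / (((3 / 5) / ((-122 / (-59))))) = 70150 / 59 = 1188.98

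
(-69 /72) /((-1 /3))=23 /8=2.88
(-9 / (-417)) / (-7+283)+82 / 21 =1048637 / 268548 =3.90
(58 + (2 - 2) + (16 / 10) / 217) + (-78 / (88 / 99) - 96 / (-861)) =-5272563 / 177940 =-29.63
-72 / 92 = -18 / 23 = -0.78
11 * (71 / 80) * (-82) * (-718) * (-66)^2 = 2503728394.20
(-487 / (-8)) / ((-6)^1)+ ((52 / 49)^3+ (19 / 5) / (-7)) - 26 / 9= -1048882057 / 84707280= -12.38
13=13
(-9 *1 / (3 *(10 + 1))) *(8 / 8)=-3 / 11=-0.27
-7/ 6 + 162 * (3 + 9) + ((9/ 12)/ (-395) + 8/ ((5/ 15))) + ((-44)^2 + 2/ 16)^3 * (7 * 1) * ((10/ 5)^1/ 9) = 3424870035772079/ 303360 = 11289787828.89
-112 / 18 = -56 / 9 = -6.22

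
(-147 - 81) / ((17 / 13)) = -2964 / 17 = -174.35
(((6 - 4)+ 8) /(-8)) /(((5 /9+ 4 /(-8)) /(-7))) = 315 /2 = 157.50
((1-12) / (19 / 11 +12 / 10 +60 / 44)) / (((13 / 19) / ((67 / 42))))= -770165 / 128856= -5.98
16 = 16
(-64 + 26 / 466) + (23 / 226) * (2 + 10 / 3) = -5007889 / 78987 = -63.40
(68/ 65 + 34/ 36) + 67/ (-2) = -18433/ 585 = -31.51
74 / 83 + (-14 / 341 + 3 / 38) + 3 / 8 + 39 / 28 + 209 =6375135931 / 30114392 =211.70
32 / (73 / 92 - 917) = -2944 / 84291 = -0.03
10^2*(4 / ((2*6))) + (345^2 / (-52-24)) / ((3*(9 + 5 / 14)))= -335375 / 14934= -22.46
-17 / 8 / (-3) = 17 / 24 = 0.71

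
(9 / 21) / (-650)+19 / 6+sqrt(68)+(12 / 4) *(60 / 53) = 2373724 / 361725+2 *sqrt(17) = 14.81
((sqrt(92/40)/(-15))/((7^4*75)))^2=23/72960762656250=0.00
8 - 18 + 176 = 166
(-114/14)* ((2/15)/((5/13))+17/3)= -8569/175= -48.97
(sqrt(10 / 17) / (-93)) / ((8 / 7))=-7 * sqrt(170) / 12648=-0.01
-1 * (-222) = 222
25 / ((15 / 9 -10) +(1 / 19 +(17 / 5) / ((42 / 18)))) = -49875 / 13613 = -3.66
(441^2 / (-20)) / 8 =-194481 / 160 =-1215.51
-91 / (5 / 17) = -1547 / 5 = -309.40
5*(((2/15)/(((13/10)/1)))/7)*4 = 80/273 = 0.29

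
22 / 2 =11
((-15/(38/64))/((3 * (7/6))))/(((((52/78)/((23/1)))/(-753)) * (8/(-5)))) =-15587100/133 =-117196.24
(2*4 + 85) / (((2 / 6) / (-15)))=-4185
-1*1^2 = -1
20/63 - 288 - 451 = -46537/63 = -738.68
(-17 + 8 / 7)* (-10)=1110 / 7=158.57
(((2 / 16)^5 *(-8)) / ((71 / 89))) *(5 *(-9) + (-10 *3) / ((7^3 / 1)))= 1376385 / 99749888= 0.01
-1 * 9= -9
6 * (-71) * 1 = -426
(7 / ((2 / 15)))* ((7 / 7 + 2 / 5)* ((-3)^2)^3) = 107163 / 2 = 53581.50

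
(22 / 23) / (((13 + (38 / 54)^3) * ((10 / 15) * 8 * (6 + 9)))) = 216513 / 241718960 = 0.00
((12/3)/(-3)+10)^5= 48894.55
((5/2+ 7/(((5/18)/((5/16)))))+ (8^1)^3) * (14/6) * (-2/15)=-9751/60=-162.52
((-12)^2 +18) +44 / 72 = 2927 / 18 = 162.61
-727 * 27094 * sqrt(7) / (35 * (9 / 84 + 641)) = -78789352 * sqrt(7) / 89755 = -2322.51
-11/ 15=-0.73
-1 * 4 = -4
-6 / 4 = -3 / 2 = -1.50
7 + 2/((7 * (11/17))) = 573/77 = 7.44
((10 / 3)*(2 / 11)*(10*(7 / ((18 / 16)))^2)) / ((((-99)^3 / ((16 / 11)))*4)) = -2508800 / 28529701497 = -0.00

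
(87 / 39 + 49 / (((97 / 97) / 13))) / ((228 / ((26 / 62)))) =1.18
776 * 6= 4656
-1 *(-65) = 65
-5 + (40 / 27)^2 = -2045 / 729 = -2.81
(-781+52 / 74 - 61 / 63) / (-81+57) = 910565 / 27972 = 32.55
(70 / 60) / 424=0.00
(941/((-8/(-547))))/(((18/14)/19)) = 68458691/72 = 950815.15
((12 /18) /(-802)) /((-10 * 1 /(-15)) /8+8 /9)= -12 /14035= -0.00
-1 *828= -828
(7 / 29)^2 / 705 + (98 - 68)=17787199 / 592905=30.00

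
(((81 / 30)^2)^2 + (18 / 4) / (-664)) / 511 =0.10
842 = 842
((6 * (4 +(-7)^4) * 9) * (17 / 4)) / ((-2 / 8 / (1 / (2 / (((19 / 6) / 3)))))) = -2330445 / 2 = -1165222.50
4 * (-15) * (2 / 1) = -120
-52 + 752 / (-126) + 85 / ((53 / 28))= -43616 / 3339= -13.06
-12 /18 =-2 /3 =-0.67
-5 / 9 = -0.56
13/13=1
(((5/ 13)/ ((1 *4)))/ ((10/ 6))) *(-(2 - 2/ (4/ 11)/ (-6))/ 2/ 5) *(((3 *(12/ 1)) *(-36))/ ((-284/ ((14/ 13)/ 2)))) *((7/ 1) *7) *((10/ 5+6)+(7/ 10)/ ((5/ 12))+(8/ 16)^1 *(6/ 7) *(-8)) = -15197301/ 1199900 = -12.67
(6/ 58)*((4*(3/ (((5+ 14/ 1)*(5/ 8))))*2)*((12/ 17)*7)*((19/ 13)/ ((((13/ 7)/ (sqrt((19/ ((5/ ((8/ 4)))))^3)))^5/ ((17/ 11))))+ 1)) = 48384/ 46835+ 93041594793443229696*sqrt(190)/ 3007328263671875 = 426455.93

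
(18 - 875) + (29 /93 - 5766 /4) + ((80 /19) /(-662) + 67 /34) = -22831145720 /9942909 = -2296.22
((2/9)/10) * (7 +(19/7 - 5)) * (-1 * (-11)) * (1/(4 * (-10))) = -121/4200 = -0.03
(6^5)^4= 3656158440062976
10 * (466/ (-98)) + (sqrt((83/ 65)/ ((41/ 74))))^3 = -2330/ 49 + 6142 * sqrt(16368430)/ 7102225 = -44.05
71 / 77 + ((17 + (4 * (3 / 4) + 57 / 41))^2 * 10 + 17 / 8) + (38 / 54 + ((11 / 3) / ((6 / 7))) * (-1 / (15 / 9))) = 639773206151 / 139791960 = 4576.61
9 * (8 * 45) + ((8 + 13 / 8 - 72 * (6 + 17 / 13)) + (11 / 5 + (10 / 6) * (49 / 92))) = 97828931 / 35880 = 2726.56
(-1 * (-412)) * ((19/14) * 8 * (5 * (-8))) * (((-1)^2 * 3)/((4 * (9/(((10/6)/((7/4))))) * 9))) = -6262400/3969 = -1577.83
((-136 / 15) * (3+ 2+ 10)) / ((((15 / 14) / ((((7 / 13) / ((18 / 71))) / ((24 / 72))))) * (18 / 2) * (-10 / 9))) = 236572 / 2925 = 80.88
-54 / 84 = -9 / 14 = -0.64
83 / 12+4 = 131 / 12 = 10.92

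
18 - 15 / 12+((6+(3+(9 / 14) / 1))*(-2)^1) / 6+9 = 631 / 28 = 22.54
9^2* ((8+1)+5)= 1134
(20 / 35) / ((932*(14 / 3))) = 3 / 22834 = 0.00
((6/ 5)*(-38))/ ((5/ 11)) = -100.32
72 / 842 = 36 / 421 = 0.09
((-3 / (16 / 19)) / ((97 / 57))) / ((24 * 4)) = -1083 / 49664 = -0.02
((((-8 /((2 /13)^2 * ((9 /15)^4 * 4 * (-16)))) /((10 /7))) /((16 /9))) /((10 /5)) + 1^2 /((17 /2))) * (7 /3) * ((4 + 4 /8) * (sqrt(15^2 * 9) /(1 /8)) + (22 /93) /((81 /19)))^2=664813432861922286733 /13335784883712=49851841.39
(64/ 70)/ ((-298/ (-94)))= 1504/ 5215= 0.29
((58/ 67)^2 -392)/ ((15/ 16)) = -28101184/ 67335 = -417.33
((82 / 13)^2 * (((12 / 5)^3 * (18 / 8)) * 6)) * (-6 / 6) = -156857472 / 21125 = -7425.21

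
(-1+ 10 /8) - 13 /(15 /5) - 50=-54.08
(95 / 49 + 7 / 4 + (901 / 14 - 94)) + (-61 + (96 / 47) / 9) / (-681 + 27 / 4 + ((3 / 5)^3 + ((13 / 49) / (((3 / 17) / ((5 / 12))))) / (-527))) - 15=-22820922973633 / 558461443484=-40.86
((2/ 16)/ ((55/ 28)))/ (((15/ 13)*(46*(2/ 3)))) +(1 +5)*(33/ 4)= 2504791/ 50600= 49.50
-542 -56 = -598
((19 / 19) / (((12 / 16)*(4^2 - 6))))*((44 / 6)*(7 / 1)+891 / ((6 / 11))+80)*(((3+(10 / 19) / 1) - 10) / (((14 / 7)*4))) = -434149 / 2280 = -190.42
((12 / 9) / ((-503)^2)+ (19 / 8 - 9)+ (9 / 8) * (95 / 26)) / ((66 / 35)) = -1.33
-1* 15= -15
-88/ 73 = -1.21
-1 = -1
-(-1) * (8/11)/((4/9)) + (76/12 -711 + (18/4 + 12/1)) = -45311/66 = -686.53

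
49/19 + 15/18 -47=-4969/114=-43.59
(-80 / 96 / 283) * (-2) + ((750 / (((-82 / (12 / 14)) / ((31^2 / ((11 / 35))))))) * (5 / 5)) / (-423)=1019967235 / 17996253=56.68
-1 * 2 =-2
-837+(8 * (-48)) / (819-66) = -837.51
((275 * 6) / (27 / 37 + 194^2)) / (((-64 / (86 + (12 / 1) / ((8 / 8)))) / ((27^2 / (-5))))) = 31153815 / 3182992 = 9.79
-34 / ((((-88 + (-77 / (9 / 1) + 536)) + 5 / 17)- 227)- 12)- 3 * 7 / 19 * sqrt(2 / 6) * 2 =-14 * sqrt(3) / 19- 5202 / 30713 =-1.45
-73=-73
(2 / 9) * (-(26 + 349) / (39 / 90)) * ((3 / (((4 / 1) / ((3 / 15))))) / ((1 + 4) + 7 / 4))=-500 / 117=-4.27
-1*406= -406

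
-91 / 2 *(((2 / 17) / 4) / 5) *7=-637 / 340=-1.87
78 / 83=0.94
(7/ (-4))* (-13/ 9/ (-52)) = -0.05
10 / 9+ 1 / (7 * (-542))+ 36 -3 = 1164749 / 34146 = 34.11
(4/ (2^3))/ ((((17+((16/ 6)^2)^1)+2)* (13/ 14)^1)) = 63/ 3055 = 0.02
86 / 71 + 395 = 28131 / 71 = 396.21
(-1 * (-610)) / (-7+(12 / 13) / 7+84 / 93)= -1720810 / 16827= -102.26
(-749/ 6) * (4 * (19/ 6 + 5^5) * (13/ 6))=-182753753/ 54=-3384328.76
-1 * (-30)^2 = -900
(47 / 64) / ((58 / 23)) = 1081 / 3712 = 0.29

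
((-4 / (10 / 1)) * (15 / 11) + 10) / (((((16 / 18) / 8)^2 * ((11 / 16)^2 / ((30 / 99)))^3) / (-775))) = -4056730828800000 / 25937424601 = -156404.53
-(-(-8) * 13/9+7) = -167/9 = -18.56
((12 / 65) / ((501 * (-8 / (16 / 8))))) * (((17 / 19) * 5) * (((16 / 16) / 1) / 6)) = -17 / 247494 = -0.00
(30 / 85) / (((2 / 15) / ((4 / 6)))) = 30 / 17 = 1.76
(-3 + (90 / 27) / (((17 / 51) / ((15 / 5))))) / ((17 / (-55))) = -87.35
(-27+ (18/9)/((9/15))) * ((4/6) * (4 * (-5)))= 2840/9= 315.56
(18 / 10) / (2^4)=9 / 80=0.11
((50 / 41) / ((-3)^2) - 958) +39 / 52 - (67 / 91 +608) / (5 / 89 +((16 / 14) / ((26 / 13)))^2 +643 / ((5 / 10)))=-957.59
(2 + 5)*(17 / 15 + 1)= 224 / 15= 14.93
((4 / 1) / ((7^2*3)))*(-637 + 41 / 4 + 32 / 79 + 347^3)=13202889743 / 11613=1136906.03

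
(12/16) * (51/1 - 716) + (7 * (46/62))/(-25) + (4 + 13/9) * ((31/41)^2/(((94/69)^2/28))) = -5203113426301/11511319900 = -452.00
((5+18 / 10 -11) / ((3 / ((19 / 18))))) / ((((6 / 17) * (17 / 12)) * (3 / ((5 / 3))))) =-133 / 81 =-1.64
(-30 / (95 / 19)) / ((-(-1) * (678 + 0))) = -1 / 113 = -0.01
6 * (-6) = -36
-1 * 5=-5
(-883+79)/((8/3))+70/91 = -7819/26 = -300.73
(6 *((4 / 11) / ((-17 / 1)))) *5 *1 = -120 / 187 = -0.64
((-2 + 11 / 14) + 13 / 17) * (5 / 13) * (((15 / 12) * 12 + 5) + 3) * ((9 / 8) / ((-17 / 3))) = 332235 / 420784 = 0.79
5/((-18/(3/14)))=-5/84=-0.06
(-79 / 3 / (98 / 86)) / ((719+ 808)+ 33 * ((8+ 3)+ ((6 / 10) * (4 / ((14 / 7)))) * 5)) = -0.01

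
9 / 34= 0.26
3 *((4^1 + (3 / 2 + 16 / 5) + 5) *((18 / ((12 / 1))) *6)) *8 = 14796 / 5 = 2959.20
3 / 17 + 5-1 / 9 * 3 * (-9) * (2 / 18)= 5.51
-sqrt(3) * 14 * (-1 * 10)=242.49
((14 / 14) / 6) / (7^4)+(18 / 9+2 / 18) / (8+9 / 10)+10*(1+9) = 385552847 / 3846402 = 100.24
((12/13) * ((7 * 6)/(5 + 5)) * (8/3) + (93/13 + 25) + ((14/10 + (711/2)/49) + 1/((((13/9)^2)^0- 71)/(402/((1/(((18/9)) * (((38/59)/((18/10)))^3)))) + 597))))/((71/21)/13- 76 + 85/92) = -615553655924684/1094092742442735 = -0.56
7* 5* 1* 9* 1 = 315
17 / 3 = 5.67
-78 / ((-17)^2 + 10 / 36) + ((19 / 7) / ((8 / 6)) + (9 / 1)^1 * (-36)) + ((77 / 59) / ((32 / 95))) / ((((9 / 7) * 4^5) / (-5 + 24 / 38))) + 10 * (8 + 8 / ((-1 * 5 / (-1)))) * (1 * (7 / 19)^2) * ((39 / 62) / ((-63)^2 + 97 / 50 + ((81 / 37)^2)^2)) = -855972480902548140728776062703 / 2656280806637350763704909824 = -322.24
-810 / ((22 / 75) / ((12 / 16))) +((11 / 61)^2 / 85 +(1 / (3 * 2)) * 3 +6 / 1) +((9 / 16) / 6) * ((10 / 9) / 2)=-689526791309 / 333996960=-2064.47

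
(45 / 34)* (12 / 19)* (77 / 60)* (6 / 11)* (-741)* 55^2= -22297275 / 17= -1311604.41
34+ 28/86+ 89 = 5303/43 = 123.33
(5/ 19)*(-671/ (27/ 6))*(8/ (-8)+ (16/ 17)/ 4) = 87230/ 2907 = 30.01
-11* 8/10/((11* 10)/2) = -4/25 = -0.16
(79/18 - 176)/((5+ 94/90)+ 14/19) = -293455/11596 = -25.31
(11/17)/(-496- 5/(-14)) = -154/117963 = -0.00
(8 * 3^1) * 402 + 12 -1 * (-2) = 9662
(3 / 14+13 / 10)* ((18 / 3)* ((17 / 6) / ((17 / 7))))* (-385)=-4081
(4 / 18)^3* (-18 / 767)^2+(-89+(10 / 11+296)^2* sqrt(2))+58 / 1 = -164132599 / 5294601+10666756* sqrt(2) / 121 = 124639.01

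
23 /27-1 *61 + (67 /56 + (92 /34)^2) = -22560623 /436968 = -51.63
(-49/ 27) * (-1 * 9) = 49/ 3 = 16.33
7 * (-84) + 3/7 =-4113/7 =-587.57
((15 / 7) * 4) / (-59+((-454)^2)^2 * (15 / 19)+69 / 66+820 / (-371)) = 265848 / 1040258458529569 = 0.00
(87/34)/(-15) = -29/170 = -0.17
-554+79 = -475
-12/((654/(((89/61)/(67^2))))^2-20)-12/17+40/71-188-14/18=-16454426342627002272913/87097194413304442092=-188.92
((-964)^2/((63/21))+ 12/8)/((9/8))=7434404/27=275348.30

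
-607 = -607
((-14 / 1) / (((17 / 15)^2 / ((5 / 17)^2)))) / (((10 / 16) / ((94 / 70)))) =-169200 / 83521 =-2.03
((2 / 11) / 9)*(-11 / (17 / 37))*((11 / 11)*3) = -74 / 51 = -1.45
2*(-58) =-116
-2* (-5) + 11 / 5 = 12.20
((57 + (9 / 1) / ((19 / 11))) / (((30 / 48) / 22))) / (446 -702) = -6501 / 760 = -8.55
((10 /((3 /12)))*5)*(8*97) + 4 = 155204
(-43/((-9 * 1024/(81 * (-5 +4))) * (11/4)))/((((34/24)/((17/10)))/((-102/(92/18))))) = 532899/161920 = 3.29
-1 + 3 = 2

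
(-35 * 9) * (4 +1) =-1575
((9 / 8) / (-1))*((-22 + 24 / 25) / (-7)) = -2367 / 700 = -3.38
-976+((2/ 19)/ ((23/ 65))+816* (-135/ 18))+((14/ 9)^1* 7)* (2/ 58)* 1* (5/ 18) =-7283723813/ 1026513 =-7095.60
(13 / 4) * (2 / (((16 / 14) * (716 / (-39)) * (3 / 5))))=-5915 / 11456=-0.52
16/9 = 1.78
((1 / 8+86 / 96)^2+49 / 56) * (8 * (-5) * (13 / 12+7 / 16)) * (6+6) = -1612205 / 1152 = -1399.48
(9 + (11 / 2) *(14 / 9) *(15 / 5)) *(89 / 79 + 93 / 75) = 162032 / 1975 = 82.04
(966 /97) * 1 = 966 /97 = 9.96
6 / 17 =0.35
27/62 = 0.44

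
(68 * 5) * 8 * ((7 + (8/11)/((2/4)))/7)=252960/77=3285.19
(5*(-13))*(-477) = 31005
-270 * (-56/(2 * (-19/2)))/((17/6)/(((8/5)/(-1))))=145152/323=449.39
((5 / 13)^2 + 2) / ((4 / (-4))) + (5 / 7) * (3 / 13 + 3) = 0.16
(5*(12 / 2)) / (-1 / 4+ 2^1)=120 / 7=17.14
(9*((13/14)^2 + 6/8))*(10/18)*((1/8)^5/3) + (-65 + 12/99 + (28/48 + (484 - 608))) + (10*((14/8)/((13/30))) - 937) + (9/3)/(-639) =-53058815520317/48905945088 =-1084.92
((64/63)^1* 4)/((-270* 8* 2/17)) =-136/8505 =-0.02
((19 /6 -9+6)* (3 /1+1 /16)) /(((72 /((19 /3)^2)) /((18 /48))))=17689 /165888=0.11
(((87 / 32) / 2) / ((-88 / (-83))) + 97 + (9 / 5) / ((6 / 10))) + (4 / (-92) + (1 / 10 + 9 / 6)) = 66606543 / 647680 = 102.84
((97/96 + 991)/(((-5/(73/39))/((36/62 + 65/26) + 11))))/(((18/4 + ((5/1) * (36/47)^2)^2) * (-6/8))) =3290587864225513/6185143846440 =532.01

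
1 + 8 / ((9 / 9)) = 9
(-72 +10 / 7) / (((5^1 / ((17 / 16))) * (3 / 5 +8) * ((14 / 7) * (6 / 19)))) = -79781 / 28896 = -2.76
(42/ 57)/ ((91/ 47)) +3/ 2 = 929/ 494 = 1.88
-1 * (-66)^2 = -4356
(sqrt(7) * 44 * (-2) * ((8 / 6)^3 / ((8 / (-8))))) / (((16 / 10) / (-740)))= -2604800 * sqrt(7) / 27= -255246.41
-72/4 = -18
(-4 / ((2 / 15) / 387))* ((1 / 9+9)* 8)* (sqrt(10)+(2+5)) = -8599725.85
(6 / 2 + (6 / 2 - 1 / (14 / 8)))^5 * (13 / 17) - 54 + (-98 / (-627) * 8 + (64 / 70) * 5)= 3556.96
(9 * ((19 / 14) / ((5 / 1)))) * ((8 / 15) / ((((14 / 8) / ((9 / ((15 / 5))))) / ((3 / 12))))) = 684 / 1225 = 0.56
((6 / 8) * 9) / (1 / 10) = 135 / 2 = 67.50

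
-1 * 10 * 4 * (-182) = 7280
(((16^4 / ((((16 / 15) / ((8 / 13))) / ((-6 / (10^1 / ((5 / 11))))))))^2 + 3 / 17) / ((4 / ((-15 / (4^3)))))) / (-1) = 554453435288205 / 88994048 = 6230230.54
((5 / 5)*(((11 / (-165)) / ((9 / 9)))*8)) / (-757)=8 / 11355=0.00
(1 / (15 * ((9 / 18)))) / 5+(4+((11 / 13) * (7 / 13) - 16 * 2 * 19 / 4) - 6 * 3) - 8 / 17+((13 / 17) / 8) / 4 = -1144357753 / 6895200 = -165.96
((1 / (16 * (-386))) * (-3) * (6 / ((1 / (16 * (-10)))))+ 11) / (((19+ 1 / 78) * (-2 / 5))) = -396435 / 286219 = -1.39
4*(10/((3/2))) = 80/3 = 26.67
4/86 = 2/43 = 0.05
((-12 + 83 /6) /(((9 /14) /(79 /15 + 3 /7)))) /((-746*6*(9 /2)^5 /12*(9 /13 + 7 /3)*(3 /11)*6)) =-7525232 /1578881981745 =-0.00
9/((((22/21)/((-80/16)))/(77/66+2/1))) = -5985/44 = -136.02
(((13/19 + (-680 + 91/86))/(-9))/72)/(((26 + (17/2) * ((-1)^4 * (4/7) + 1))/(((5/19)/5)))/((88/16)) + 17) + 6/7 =75422898923/87296463072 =0.86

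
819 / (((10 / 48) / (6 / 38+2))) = 805896 / 95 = 8483.12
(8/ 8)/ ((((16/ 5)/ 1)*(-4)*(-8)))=5/ 512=0.01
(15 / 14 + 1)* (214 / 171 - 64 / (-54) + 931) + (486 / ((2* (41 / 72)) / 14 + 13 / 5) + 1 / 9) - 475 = 79582845385 / 48528774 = 1639.91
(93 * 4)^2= 138384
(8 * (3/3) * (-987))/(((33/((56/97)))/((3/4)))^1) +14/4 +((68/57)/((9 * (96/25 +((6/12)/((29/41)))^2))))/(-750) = -54539602832639/544836672270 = -100.10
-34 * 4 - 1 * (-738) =602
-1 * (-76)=76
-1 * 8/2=-4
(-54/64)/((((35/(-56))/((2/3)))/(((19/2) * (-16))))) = -684/5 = -136.80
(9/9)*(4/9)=0.44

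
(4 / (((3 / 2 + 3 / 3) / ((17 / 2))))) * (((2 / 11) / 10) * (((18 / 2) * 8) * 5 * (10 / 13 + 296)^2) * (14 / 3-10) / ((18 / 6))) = -129551763456 / 9295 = -13937790.58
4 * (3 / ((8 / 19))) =57 / 2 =28.50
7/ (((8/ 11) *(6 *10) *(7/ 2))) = 11/ 240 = 0.05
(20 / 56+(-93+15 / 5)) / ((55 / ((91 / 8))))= -3263 / 176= -18.54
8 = 8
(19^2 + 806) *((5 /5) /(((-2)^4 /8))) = 1167 /2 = 583.50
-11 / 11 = -1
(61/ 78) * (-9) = -183/ 26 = -7.04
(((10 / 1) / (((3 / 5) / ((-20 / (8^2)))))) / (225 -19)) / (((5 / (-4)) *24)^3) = 1 / 1067904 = 0.00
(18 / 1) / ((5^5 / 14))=252 / 3125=0.08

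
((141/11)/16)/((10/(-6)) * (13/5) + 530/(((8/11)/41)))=423/15773692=0.00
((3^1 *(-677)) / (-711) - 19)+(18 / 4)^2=3893 / 948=4.11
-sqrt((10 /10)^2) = -1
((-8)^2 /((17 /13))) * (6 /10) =2496 /85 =29.36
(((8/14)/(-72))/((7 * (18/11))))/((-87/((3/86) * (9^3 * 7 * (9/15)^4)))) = 8019/43645000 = 0.00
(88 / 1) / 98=44 / 49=0.90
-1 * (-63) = 63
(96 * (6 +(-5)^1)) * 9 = 864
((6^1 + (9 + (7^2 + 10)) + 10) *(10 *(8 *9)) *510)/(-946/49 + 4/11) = -1662534720/1021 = -1628339.59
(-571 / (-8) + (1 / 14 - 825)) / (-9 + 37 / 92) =970577 / 11074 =87.64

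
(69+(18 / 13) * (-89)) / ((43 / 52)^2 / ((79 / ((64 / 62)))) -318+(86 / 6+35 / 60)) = 0.18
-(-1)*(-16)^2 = 256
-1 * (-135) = 135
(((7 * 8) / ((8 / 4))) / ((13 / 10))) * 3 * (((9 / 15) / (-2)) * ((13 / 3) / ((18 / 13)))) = -60.67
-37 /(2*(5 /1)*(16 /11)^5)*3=-17876661 /10485760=-1.70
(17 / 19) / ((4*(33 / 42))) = 119 / 418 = 0.28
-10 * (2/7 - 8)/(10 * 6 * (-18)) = -1/14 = -0.07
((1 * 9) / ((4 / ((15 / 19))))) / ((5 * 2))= 27 / 152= 0.18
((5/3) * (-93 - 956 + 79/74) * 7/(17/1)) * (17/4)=-904715/296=-3056.47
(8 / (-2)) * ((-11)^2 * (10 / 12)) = -1210 / 3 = -403.33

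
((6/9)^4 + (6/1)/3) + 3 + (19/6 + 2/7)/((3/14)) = 1726/81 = 21.31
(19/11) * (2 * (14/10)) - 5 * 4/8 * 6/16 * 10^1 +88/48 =-3571/1320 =-2.71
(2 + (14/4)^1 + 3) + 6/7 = 131/14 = 9.36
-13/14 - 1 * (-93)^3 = 11260985/14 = 804356.07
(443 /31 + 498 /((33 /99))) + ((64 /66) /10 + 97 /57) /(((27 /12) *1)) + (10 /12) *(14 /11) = 120079606 /79515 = 1510.15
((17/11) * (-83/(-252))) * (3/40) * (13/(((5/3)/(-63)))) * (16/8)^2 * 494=-40776489/1100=-37069.54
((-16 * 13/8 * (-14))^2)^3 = 2325992456359936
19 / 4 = 4.75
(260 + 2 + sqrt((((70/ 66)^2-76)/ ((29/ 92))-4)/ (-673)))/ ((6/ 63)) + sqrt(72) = 7*sqrt(37218489626)/ 214687 + 6*sqrt(2) + 2751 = 2765.78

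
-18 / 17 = -1.06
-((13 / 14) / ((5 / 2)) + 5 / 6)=-253 / 210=-1.20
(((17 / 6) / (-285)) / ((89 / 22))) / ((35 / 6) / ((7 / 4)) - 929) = 187 / 70438605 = 0.00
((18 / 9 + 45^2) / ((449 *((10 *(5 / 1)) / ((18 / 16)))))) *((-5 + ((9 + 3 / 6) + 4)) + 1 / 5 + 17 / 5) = 2207403 / 1796000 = 1.23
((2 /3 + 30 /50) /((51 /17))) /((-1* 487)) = -19 /21915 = -0.00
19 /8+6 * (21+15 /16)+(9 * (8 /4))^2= 458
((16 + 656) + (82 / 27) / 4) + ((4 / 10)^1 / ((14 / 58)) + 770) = 2729947 / 1890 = 1444.42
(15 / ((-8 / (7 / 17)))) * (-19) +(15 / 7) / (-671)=9368475 / 638792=14.67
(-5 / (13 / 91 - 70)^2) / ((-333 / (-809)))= -198205 / 79627293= -0.00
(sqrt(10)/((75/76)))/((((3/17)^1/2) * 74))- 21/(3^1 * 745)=-7/745 + 1292 * sqrt(10)/8325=0.48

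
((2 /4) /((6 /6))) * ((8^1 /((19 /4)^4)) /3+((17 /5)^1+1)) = 2.20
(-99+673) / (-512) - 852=-218399 / 256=-853.12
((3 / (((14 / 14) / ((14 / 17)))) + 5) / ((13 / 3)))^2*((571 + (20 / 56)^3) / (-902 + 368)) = -3.18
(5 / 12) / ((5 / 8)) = 0.67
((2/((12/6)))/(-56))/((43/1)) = -1/2408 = -0.00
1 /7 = 0.14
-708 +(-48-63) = -819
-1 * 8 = -8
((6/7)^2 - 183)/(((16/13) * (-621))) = 38701/162288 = 0.24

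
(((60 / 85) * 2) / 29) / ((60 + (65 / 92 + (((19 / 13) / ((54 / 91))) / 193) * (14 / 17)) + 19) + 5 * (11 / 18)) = 11505888 / 19563310477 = 0.00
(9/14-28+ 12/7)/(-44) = 359/616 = 0.58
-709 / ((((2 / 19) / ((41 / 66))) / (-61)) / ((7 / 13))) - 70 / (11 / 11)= 235716677 / 1716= 137364.03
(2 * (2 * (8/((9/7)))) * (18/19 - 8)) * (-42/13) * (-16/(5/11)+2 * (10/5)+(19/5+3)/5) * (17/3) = -5329280768/55575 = -95893.49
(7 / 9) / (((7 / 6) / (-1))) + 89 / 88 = 91 / 264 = 0.34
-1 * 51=-51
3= 3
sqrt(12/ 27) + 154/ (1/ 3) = 1388/ 3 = 462.67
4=4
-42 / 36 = -7 / 6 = -1.17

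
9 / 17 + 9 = 162 / 17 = 9.53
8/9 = 0.89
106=106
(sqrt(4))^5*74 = 2368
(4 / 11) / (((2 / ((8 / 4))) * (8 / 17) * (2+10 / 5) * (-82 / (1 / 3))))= -17 / 21648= -0.00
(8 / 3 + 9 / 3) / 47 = 17 / 141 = 0.12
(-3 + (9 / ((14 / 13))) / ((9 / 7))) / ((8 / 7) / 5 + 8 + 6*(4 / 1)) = 245 / 2256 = 0.11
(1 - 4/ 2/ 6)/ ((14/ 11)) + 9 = 200/ 21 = 9.52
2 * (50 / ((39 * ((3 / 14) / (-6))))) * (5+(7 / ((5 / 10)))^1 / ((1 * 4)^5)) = -449225 / 1248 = -359.96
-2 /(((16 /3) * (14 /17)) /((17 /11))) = -867 /1232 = -0.70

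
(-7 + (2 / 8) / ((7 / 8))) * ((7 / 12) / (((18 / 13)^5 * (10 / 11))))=-191958481 / 226748160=-0.85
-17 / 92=-0.18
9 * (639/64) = 5751/64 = 89.86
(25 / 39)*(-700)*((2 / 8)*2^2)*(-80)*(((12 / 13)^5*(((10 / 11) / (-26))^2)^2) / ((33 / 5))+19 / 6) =22714608627969605900000 / 199820231736959691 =113675.22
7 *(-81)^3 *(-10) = 37200870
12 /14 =6 /7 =0.86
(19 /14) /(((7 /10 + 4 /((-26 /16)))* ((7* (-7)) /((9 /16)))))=11115 /1256752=0.01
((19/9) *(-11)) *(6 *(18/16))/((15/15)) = -627/4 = -156.75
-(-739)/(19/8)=5912/19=311.16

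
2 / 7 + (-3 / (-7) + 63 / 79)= 836 / 553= 1.51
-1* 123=-123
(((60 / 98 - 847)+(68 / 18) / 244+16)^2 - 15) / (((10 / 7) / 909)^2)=279164426740.86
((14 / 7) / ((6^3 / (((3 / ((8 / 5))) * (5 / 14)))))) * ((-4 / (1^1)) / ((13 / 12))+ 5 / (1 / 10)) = 1075 / 3744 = 0.29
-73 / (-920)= 73 / 920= 0.08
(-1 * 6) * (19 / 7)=-16.29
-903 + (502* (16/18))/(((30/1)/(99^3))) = 72156981/5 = 14431396.20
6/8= 3/4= 0.75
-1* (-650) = 650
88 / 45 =1.96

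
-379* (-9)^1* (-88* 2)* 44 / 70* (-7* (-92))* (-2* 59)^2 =-3383754962227.20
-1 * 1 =-1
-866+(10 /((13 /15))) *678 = 90442 /13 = 6957.08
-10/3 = -3.33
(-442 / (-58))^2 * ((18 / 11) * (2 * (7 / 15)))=4102644 / 46255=88.70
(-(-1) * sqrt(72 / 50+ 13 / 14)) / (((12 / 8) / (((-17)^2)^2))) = 83521 * sqrt(11606) / 105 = 85693.46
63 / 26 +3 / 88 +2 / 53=151271 / 60632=2.49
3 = 3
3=3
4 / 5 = 0.80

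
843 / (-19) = -843 / 19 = -44.37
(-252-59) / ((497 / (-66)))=20526 / 497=41.30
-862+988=126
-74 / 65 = -1.14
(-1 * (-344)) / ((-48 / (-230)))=4945 / 3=1648.33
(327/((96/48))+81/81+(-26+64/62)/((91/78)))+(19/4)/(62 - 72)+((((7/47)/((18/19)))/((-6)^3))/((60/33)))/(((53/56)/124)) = 749088006973/5254116840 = 142.57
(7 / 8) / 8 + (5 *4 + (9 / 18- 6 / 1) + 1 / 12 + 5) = 3781 / 192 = 19.69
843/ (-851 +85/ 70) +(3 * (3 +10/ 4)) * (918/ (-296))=-52.16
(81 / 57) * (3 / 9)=9 / 19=0.47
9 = 9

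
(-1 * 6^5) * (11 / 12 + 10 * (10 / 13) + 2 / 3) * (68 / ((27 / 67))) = -158220768 / 13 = -12170828.31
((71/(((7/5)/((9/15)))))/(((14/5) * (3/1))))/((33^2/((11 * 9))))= 0.33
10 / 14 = 5 / 7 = 0.71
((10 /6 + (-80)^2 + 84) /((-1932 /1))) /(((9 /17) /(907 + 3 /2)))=-26130751 /4536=-5760.75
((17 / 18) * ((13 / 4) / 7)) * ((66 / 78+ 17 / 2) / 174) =153 / 6496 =0.02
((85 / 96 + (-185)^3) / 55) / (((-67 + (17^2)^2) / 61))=-7415598163 / 88127424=-84.15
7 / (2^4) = 7 / 16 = 0.44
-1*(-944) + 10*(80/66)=31552/33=956.12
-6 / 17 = -0.35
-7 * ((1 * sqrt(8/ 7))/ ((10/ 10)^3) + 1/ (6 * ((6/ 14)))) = -2 * sqrt(14) - 49/ 18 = -10.21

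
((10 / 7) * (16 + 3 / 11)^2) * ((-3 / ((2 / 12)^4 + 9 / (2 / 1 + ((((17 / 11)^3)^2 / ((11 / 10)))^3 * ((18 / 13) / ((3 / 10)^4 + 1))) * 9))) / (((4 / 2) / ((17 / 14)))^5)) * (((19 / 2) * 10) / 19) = -405415.43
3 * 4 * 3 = 36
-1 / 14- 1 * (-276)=3863 / 14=275.93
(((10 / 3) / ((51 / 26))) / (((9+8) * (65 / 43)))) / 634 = 86 / 824517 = 0.00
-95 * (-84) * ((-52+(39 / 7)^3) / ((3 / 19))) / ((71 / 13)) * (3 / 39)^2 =23039020 / 3479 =6622.31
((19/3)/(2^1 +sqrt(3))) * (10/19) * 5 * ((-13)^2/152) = 4225/114-4225 * sqrt(3)/228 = 4.97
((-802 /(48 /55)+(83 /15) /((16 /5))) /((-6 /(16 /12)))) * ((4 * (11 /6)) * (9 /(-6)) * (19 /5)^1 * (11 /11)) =-9201643 /1080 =-8520.04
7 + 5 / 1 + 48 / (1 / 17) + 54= 882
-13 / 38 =-0.34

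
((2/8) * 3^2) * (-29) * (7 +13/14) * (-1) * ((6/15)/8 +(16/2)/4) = 1187811/1120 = 1060.55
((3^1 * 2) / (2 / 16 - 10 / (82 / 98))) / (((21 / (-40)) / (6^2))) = 104960 / 3017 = 34.79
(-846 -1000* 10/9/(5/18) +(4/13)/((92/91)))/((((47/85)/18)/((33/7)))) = -5627160990/7567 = -743644.90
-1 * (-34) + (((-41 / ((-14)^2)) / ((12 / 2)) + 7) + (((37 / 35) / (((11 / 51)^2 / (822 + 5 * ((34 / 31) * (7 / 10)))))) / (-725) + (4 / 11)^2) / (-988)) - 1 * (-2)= 42.99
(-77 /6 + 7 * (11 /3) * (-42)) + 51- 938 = -11867 /6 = -1977.83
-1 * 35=-35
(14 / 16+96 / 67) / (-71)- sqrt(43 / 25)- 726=-27629893 / 38056- sqrt(43) / 5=-727.34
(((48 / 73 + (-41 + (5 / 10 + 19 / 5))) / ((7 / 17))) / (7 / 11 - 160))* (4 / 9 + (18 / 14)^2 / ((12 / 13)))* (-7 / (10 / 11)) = -213401969561 / 22573731600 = -9.45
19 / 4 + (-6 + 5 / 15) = -0.92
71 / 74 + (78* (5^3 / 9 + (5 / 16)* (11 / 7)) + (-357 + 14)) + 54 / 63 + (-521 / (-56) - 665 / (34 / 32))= 8658485 / 52836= 163.87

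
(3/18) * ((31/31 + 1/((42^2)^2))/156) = 3111697/2912547456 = 0.00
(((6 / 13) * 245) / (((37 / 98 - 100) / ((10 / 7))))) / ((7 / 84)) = -2469600 / 126919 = -19.46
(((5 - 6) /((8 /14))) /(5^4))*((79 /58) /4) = -0.00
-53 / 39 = -1.36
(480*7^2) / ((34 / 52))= 611520 / 17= 35971.76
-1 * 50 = -50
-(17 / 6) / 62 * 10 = -85 / 186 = -0.46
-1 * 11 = -11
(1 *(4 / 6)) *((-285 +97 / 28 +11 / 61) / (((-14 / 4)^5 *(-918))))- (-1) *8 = 8783717776 / 1098018117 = 8.00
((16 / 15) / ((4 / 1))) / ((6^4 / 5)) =1 / 972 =0.00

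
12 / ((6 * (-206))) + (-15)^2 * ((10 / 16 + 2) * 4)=486673 / 206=2362.49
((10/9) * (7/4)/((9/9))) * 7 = 13.61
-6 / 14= -3 / 7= -0.43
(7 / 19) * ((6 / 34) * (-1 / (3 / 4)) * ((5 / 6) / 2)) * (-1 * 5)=0.18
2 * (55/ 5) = 22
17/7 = 2.43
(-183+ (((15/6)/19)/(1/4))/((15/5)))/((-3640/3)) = 10421/69160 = 0.15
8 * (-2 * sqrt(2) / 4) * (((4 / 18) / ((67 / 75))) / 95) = -40 * sqrt(2) / 3819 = -0.01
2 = 2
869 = 869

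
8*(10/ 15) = 16/ 3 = 5.33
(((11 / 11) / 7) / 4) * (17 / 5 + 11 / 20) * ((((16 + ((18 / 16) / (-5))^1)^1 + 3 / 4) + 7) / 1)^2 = 69952999 / 896000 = 78.07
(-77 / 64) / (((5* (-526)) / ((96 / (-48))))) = -77 / 84160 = -0.00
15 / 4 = 3.75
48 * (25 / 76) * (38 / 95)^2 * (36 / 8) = 216 / 19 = 11.37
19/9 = 2.11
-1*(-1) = 1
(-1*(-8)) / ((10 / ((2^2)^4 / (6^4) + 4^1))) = 3.36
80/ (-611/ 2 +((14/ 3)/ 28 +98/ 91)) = -1560/ 5933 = -0.26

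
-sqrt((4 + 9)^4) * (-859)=145171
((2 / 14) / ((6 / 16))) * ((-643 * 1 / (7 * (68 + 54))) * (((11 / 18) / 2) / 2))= -7073 / 161406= -0.04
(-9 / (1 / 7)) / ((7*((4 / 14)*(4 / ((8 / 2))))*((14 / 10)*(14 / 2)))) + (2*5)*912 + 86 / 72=2297731 / 252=9117.98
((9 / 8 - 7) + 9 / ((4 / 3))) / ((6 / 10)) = 35 / 24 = 1.46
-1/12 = -0.08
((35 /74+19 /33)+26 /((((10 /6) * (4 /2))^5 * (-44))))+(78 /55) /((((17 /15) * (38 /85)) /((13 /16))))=3.32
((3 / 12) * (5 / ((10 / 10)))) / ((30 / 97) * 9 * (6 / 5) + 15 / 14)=3395 / 11982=0.28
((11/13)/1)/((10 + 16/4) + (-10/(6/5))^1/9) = 297/4589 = 0.06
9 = 9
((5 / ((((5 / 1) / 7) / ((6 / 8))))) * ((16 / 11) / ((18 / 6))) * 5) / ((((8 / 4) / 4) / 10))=2800 / 11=254.55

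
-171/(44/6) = -513/22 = -23.32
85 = 85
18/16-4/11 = 0.76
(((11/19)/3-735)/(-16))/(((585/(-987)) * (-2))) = 3444959/88920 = 38.74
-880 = -880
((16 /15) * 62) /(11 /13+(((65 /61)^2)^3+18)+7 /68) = 45179658847643008 /13945321353504165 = 3.24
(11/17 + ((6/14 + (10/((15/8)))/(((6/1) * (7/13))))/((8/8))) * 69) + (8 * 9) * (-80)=-5615.88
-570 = -570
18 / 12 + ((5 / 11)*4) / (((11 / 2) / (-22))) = -127 / 22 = -5.77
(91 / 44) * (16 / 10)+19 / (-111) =19157 / 6105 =3.14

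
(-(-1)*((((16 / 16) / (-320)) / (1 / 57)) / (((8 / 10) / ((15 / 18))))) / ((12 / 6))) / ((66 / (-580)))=13775 / 16896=0.82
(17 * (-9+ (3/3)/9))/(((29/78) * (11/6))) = -70720/319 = -221.69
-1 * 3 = -3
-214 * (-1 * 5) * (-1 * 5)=-5350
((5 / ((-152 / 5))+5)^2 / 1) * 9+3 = 4931337 / 23104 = 213.44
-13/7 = -1.86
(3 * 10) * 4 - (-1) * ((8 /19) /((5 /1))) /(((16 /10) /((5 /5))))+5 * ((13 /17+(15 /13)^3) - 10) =57875439 /709631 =81.56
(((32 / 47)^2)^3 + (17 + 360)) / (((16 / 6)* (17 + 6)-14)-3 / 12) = 48778055050284 / 6090256660885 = 8.01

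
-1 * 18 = -18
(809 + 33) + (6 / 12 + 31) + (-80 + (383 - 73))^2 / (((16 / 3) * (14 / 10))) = 222833 / 28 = 7958.32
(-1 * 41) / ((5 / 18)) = -738 / 5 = -147.60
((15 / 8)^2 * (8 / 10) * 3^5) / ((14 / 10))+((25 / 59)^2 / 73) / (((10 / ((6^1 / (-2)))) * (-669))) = 3098279112325 / 6346726288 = 488.17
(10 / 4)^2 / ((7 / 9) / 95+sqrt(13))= -149625 / 38013104+18275625 * sqrt(13) / 38013104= 1.73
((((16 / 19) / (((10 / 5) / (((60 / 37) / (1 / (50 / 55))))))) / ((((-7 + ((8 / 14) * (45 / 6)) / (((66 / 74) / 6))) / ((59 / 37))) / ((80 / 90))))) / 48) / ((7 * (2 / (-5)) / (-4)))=472000 / 393520419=0.00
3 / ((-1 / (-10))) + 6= 36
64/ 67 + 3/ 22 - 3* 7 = -29345/ 1474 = -19.91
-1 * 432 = -432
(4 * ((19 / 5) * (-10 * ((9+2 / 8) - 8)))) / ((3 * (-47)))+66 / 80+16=102493 / 5640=18.17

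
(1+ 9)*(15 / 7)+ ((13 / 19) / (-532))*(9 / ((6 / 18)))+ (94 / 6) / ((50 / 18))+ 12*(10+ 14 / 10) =41400813 / 252700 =163.83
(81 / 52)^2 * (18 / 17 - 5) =-439587 / 45968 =-9.56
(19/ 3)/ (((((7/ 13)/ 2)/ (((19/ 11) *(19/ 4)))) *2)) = 89167/ 924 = 96.50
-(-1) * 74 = 74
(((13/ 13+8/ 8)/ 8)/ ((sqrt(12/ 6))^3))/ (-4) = -sqrt(2)/ 64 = -0.02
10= 10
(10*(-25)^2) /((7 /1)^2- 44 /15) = 93750 /691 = 135.67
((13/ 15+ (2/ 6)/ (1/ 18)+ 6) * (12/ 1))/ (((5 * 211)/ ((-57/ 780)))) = -3667/ 342875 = -0.01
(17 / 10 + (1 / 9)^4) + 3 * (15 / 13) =4402561 / 852930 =5.16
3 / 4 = 0.75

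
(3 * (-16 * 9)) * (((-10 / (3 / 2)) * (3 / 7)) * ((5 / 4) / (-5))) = -2160 / 7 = -308.57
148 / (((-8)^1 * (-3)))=37 / 6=6.17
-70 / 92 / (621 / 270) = -175 / 529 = -0.33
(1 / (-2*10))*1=-1 / 20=-0.05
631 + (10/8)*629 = 5669/4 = 1417.25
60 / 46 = 30 / 23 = 1.30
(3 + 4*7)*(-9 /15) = -93 /5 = -18.60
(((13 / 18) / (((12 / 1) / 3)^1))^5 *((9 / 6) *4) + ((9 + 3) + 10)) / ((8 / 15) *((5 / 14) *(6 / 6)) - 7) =-49665484939 / 15371845632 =-3.23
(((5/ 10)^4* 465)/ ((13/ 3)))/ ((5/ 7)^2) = 13671/ 1040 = 13.15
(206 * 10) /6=1030 /3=343.33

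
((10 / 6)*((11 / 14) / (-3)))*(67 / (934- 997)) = 3685 / 7938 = 0.46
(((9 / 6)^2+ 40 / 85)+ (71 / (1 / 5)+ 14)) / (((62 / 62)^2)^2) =25277 / 68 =371.72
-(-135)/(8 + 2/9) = 1215/74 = 16.42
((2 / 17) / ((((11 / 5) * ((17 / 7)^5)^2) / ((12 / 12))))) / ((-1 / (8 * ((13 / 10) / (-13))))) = 2259801992 / 376990859383963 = 0.00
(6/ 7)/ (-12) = -1/ 14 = -0.07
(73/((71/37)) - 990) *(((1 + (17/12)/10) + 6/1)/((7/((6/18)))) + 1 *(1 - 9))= 1304670467/178920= 7291.92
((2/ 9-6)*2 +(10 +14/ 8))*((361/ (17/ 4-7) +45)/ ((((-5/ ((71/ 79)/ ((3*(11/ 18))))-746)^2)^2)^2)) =-0.00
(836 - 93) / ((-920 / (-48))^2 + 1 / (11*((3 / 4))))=2.02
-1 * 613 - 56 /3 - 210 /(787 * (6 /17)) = -1493150 /2361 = -632.42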